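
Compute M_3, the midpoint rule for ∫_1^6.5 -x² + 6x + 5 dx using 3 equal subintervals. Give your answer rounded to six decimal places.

61.582176

Δx = (6.5 − 1)/3 = 11/6.
Midpoints: 23/12, 3.75, 67/12.
f(23/12) = 1847/144, f(3.75) = 13.4375, f(67/12) = 1055/144.
Sum = Δx · [f(23/12) + f(3.75) + f(67/12)].
Sum ≈ 61.582176.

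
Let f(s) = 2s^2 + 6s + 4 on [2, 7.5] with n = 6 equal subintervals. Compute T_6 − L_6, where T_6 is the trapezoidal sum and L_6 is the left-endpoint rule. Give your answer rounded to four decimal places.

63.0208

T_6 ≈ 456.207176.
L_6 ≈ 393.186343.
T_6 − L_6 ≈ 63.0208.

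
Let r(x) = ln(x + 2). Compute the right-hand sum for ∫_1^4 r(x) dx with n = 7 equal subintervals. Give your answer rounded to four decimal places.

Δx = (4 − 1)/7 = 3/7.
Right endpoints: 10/7, 13/7, 16/7, 19/7, 22/7, 25/7, 4.
r(10/7) ≈ 1.2321, r(13/7) ≈ 1.3499, r(16/7) ≈ 1.4553, r(19/7) ≈ 1.5506, r(22/7) ≈ 1.6376, r(25/7) ≈ 1.7177, r(4) ≈ 1.7918.
Sum = Δx · [r(10/7) + r(13/7) + r(16/7) + ...].
Sum ≈ 4.6007.

4.6007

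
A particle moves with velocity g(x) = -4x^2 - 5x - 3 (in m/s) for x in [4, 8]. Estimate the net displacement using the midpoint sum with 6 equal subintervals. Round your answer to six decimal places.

-728.740741

Δx = (8 − 4)/6 = 2/3.
Midpoints: 13/3, 5, 17/3, 19/3, 7, 23/3.
g(13/3) = -898/9, g(5) = -128, g(17/3) = -1438/9, g(19/3) = -1756/9, g(7) = -234, g(23/3) = -2488/9.
Sum = Δx · [g(13/3) + g(5) + g(17/3) + ...].
Sum ≈ -728.740741.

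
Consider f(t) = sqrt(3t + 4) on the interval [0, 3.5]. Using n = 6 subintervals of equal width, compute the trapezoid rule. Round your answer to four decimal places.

Δt = (3.5 − 0)/6 = 7/12.
f(0) ≈ 2.0000, f(7/12) ≈ 2.3979, f(7/6) ≈ 2.7386, f(1.75) ≈ 3.0414, f(7/3) ≈ 3.3166, f(35/12) ≈ 3.5707, f(3.5) ≈ 3.8079.
T_6 = (Δt/2)·[f(t_0) + 2f(t_1) + ... + 2f(t_{5}) + f(t_6)].
Sum ≈ 10.4820.

10.4820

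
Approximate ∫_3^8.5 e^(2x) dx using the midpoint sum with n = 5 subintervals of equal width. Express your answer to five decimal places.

Δx = (8.5 − 3)/5 = 1.1.
Midpoints: 3.55, 4.65, 5.75, 6.85, 7.95.
f(3.55) ≈ 1211.96707, f(4.65) ≈ 10938.01921, f(5.75) ≈ 98715.77101, f(6.85) ≈ 890911.16598, f(7.95) ≈ 8040485.29976.
Sum = Δx · [f(3.55) + f(4.65) + f(5.75) + f(6.85) + f(7.95)].
Sum ≈ 9946488.44533.

9946488.44533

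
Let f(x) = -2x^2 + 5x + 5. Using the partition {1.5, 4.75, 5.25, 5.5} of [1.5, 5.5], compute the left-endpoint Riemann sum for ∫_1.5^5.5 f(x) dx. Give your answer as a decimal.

11.84375

Subinterval widths: 3.25, 0.5, 0.25.
Left endpoints: 1.5, 4.75, 5.25.
f(1.5) = 8, f(4.75) = -16.375, f(5.25) = -23.875.
Sum = Σ Δx_i · f(x_i).
Sum = 11.84375.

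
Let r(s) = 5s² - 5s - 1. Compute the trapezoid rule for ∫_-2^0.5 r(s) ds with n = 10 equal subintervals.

Δs = (0.5 − (-2))/10 = 0.25.
r(-2) = 29, r(-1.75) = 23.0625, r(-1.5) = 17.75, r(-1.25) = 13.0625, r(-1) = 9, r(-0.75) = 5.5625, r(-0.5) = 2.75, r(-0.25) = 0.5625, r(0) = -1, r(0.25) = -1.9375, r(0.5) = -2.25.
T_10 = (Δs/2)·[r(s_0) + 2r(s_1) + ... + 2r(s_{9}) + r(s_10)].
Sum = 20.546875.

20.546875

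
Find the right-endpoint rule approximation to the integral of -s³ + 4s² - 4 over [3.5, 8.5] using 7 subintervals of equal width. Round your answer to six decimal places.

Δs = (8.5 − 3.5)/7 = 5/7.
Right endpoints: 59/14, 69/14, 79/14, 89/14, 99/14, 109/14, 8.5.
f(59/14) = -21419/2744, f(69/14) = -72869/2744, f(79/14) = -154519/2744, f(89/14) = -272369/2744, f(99/14) = -432419/2744, f(109/14) = -640669/2744, f(8.5) = -329.125.
Sum = Δs · [f(59/14) + f(69/14) + f(79/14) + ...].
Sum ≈ -650.089286.

-650.089286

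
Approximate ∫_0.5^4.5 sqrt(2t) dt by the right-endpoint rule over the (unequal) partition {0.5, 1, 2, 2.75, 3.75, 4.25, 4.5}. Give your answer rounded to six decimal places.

Subinterval widths: 0.5, 1, 0.75, 1, 0.5, 0.25.
Right endpoints: 1, 2, 2.75, 3.75, 4.25, 4.5.
f(1) ≈ 1.414214, f(2) ≈ 2.000000, f(2.75) ≈ 2.345208, f(3.75) ≈ 2.738613, f(4.25) ≈ 2.915476, f(4.5) ≈ 3.000000.
Sum = Σ Δt_i · f(t_i).
Sum ≈ 9.412363.

9.412363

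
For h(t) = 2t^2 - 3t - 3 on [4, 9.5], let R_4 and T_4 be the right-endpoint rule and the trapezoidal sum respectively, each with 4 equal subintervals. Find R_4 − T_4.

R_4 = 495.2578125.
T_4 = 404.5078125.
R_4 − T_4 = 90.75.

90.75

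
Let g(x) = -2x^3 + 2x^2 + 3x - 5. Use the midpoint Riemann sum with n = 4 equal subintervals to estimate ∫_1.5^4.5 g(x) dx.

-129.75

Δx = (4.5 − 1.5)/4 = 0.75.
Midpoints: 1.875, 2.625, 3.375, 4.125.
g(1.875) = -5.52734375, g(2.625) = -19.51953125, g(3.375) = -48.98046875, g(4.125) = -98.97265625.
Sum = Δx · [g(1.875) + g(2.625) + g(3.375) + g(4.125)].
Sum = -129.75.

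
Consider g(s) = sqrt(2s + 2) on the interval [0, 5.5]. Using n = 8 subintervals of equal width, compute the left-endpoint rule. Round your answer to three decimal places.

13.911

Δs = (5.5 − 0)/8 = 0.6875.
Left endpoints: 0, 0.6875, 1.375, 2.0625, 2.75, 3.4375, 4.125, 4.8125.
g(0) ≈ 1.414, g(0.6875) ≈ 1.837, g(1.375) ≈ 2.179, g(2.0625) ≈ 2.475, g(2.75) ≈ 2.739, g(3.4375) ≈ 2.979, g(4.125) ≈ 3.202, g(4.8125) ≈ 3.410.
Sum = Δs · [g(0) + g(0.6875) + g(1.375) + ...].
Sum ≈ 13.911.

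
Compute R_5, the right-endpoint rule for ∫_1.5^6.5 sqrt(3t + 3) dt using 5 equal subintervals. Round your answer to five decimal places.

Δt = (6.5 − 1.5)/5 = 1.
Right endpoints: 2.5, 3.5, 4.5, 5.5, 6.5.
f(2.5) ≈ 3.24037, f(3.5) ≈ 3.67423, f(4.5) ≈ 4.06202, f(5.5) ≈ 4.41588, f(6.5) ≈ 4.74342.
Sum = Δt · [f(2.5) + f(3.5) + f(4.5) + f(5.5) + f(6.5)].
Sum ≈ 20.13592.

20.13592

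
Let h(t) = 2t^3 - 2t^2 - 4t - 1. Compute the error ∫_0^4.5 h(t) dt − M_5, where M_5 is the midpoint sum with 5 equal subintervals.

3.493125

Exact integral: ∫_0^4.5 h(t) dt = 99.28125.
M_5 = 95.788125.
Error = 99.28125 − 95.788125 = 3.493125.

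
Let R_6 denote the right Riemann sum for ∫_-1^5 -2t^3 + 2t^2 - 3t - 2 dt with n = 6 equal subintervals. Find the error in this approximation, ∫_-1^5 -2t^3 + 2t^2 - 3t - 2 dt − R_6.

Exact integral: ∫_-1^5 f(t) dt = -276.
R_6 = -397.
Error = -276 − (-397) = 121.

121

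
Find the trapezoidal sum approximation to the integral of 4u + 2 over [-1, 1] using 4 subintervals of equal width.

Δu = (1 − (-1))/4 = 0.5.
f(-1) = -2, f(-0.5) = 0, f(0) = 2, f(0.5) = 4, f(1) = 6.
T_4 = (Δu/2)·[f(u_0) + 2f(u_1) + 2f(u_2) + 2f(u_3) + f(u_4)].
Sum = 4.

4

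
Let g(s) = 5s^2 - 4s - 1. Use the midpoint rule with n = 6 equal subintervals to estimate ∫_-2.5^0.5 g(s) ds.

Δs = (0.5 − (-2.5))/6 = 0.5.
Midpoints: -2.25, -1.75, -1.25, -0.75, -0.25, 0.25.
g(-2.25) = 33.3125, g(-1.75) = 21.3125, g(-1.25) = 11.8125, g(-0.75) = 4.8125, g(-0.25) = 0.3125, g(0.25) = -1.6875.
Sum = Δs · [g(-2.25) + g(-1.75) + g(-1.25) + ...].
Sum = 34.9375.

34.9375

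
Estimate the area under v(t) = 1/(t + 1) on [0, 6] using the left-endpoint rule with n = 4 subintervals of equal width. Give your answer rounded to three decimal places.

2.748

Δt = (6 − 0)/4 = 1.5.
Left endpoints: 0, 1.5, 3, 4.5.
v(0) = 1, v(1.5) = 0.4, v(3) = 0.25, v(4.5) = 2/11.
Sum = Δt · [v(0) + v(1.5) + v(3) + v(4.5)].
Sum ≈ 2.748.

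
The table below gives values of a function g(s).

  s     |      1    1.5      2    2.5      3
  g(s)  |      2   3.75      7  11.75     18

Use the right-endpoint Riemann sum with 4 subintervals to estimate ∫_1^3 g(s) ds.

20.25

Δs = 0.5.
Sum = 0.5·[3.75 + 7 + 11.75 + 18] = 20.25.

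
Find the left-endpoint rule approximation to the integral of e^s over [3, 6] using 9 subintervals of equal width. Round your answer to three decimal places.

Δs = (6 − 3)/9 = 1/3.
Left endpoints: 3, 10/3, 11/3, 4, 13/3, 14/3, 5, 16/3, 17/3.
f(3) ≈ 20.086, f(10/3) ≈ 28.032, f(11/3) ≈ 39.121, f(4) ≈ 54.598, f(13/3) ≈ 76.198, f(14/3) ≈ 106.343, f(5) ≈ 148.413, f(16/3) ≈ 207.127, f(17/3) ≈ 289.069.
Sum = Δs · [f(3) + f(10/3) + f(11/3) + ...].
Sum ≈ 322.996.

322.996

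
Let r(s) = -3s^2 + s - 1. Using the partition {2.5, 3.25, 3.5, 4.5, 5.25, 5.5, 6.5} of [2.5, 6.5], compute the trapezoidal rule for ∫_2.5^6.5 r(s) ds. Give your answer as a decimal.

-246.4375

Subinterval widths: 0.75, 0.25, 1, 0.75, 0.25, 1.
r(2.5) = -17.25, r(3.25) = -29.4375, r(3.5) = -34.25, r(4.5) = -57.25, r(5.25) = -78.4375, r(5.5) = -86.25, r(6.5) = -121.25.
On each subinterval the trapezoid contributes (Δs_i/2)·[r(s_{i-1}) + r(s_i)].
Sum = -246.4375.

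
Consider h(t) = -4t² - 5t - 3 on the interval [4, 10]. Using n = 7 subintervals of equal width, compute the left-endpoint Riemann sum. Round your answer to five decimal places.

Δt = (10 − 4)/7 = 6/7.
Left endpoints: 4, 34/7, 40/7, 46/7, 52/7, 58/7, 64/7.
h(4) = -87, h(34/7) = -5961/49, h(40/7) = -7947/49, h(46/7) = -10221/49, h(52/7) = -12783/49, h(58/7) = -15633/49, h(64/7) = -18771/49.
Sum = Δt · [h(4) + h(34/7) + h(40/7) + ...].
Sum ≈ -1322.08163.

-1322.08163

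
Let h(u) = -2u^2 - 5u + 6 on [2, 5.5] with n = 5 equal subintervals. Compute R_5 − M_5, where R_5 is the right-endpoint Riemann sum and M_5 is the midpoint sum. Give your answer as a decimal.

-25.3575

R_5 = -175.28.
M_5 = -149.9225.
R_5 − M_5 = -25.3575.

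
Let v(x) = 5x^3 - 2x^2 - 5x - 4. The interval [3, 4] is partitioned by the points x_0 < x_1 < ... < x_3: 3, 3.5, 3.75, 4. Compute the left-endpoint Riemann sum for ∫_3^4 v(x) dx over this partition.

144.29296875

Subinterval widths: 0.5, 0.25, 0.25.
Left endpoints: 3, 3.5, 3.75.
v(3) = 98, v(3.5) = 168.375, v(3.75) = 212.796875.
Sum = Σ Δx_i · v(x_i).
Sum = 144.29296875.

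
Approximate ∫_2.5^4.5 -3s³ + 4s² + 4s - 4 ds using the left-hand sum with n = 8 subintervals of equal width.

-137.84375

Δs = (4.5 − 2.5)/8 = 0.25.
Left endpoints: 2.5, 2.75, 3, 3.25, 3.5, 3.75, 4, 4.25.
f(2.5) = -15.875, f(2.75) = -25.140625, f(3) = -37, f(3.25) = -51.734375, f(3.5) = -69.625, f(3.75) = -90.953125, f(4) = -116, f(4.25) = -145.046875.
Sum = Δs · [f(2.5) + f(2.75) + f(3) + ...].
Sum = -137.84375.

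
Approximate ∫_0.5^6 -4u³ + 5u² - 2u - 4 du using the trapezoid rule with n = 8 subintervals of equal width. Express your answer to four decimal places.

-1008.6270

Δu = (6 − 0.5)/8 = 0.6875.
f(0.5) = -4.25, f(1.1875) = -6167/1024, f(1.875) = -16.5390625, f(2.5625) = -44645/1024, f(3.25) = -95, f(3.9375) = -182827/1024, f(4.625) = -302.0234375, f(5.3125) = -484601/1024, f(6) = -700.
T_8 = (Δu/2)·[f(u_0) + 2f(u_1) + ... + 2f(u_{7}) + f(u_8)].
Sum ≈ -1008.6270.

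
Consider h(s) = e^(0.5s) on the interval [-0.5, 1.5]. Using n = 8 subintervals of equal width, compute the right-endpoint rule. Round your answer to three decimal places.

Δs = (1.5 − (-0.5))/8 = 0.25.
Right endpoints: -0.25, 0, 0.25, 0.5, 0.75, 1, 1.25, 1.5.
h(-0.25) ≈ 0.882, h(0) ≈ 1.000, h(0.25) ≈ 1.133, h(0.5) ≈ 1.284, h(0.75) ≈ 1.455, h(1) ≈ 1.649, h(1.25) ≈ 1.868, h(1.5) ≈ 2.117.
Sum = Δs · [h(-0.25) + h(0) + h(0.25) + ...].
Sum ≈ 2.847.

2.847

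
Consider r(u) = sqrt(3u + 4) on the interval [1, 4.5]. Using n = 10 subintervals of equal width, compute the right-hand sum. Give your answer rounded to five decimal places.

Δu = (4.5 − 1)/10 = 0.35.
Right endpoints: 1.35, 1.7, 2.05, 2.4, 2.75, 3.1, 3.45, 3.8, 4.15, 4.5.
r(1.35) ≈ 2.83725, r(1.7) ≈ 3.01662, r(2.05) ≈ 3.18591, r(2.4) ≈ 3.34664, r(2.75) ≈ 3.50000, r(3.1) ≈ 3.64692, r(3.45) ≈ 3.78814, r(3.8) ≈ 3.92428, r(4.15) ≈ 4.05586, r(4.5) ≈ 4.18330.
Sum = Δu · [r(1.35) + r(1.7) + r(2.05) + ...].
Sum ≈ 12.41972.

12.41972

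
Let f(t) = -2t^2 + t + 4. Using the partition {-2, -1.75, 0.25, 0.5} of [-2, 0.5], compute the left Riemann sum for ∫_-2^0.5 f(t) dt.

Subinterval widths: 0.25, 2, 0.25.
Left endpoints: -2, -1.75, 0.25.
f(-2) = -6, f(-1.75) = -3.875, f(0.25) = 4.125.
Sum = Σ Δt_i · f(t_i).
Sum = -8.21875.

-8.21875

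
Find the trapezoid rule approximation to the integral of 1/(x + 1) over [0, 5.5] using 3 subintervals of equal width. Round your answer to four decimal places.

Δx = (5.5 − 0)/3 = 11/6.
f(0) = 1, f(11/6) = 6/17, f(11/3) = 3/14, f(5.5) = 2/13.
T_3 = (Δx/2)·[f(x_0) + 2f(x_1) + 2f(x_2) + f(x_3)].
Sum ≈ 2.0976.

2.0976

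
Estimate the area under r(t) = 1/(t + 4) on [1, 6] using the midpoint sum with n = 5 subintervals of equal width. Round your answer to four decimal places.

0.6919

Δt = (6 − 1)/5 = 1.
Midpoints: 1.5, 2.5, 3.5, 4.5, 5.5.
r(1.5) = 2/11, r(2.5) = 2/13, r(3.5) = 2/15, r(4.5) = 2/17, r(5.5) = 2/19.
Sum = Δt · [r(1.5) + r(2.5) + r(3.5) + r(4.5) + r(5.5)].
Sum ≈ 0.6919.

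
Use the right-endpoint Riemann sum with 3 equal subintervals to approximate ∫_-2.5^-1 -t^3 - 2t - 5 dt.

Δt = (-1 − (-2.5))/3 = 0.5.
Right endpoints: -2, -1.5, -1.
f(-2) = 7, f(-1.5) = 1.375, f(-1) = -2.
Sum = Δt · [f(-2) + f(-1.5) + f(-1)].
Sum = 3.1875.

3.1875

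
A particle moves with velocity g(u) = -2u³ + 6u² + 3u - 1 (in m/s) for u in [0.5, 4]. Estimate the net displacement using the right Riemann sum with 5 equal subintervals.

9.8

Δu = (4 − 0.5)/5 = 0.7.
Right endpoints: 1.2, 1.9, 2.6, 3.3, 4.
g(1.2) = 7.784, g(1.9) = 12.642, g(2.6) = 12.208, g(3.3) = 2.366, g(4) = -21.
Sum = Δu · [g(1.2) + g(1.9) + g(2.6) + g(3.3) + g(4)].
Sum = 9.8.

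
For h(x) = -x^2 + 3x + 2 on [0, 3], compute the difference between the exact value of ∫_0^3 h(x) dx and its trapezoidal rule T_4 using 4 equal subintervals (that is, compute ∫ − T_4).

Exact integral: ∫_0^3 h(x) dx = 10.5.
T_4 = 10.21875.
Error = 10.5 − 10.21875 = 0.28125.

0.28125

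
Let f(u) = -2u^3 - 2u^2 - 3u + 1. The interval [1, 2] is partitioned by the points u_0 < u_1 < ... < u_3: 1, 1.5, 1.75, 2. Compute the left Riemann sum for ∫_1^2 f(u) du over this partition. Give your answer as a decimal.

-11.9609375

Subinterval widths: 0.5, 0.25, 0.25.
Left endpoints: 1, 1.5, 1.75.
f(1) = -6, f(1.5) = -14.75, f(1.75) = -21.09375.
Sum = Σ Δu_i · f(u_i).
Sum = -11.9609375.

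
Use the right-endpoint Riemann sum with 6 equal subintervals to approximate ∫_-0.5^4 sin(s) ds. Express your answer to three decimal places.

1.355

Δs = (4 − (-0.5))/6 = 0.75.
Right endpoints: 0.25, 1, 1.75, 2.5, 3.25, 4.
f(0.25) ≈ 0.247, f(1) ≈ 0.841, f(1.75) ≈ 0.984, f(2.5) ≈ 0.598, f(3.25) ≈ -0.108, f(4) ≈ -0.757.
Sum = Δs · [f(0.25) + f(1) + f(1.75) + ...].
Sum ≈ 1.355.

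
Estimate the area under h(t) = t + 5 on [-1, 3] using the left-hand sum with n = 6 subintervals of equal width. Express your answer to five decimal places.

Δt = (3 − (-1))/6 = 2/3.
Left endpoints: -1, -1/3, 1/3, 1, 5/3, 7/3.
h(-1) = 4, h(-1/3) = 14/3, h(1/3) = 16/3, h(1) = 6, h(5/3) = 20/3, h(7/3) = 22/3.
Sum = Δt · [h(-1) + h(-1/3) + h(1/3) + ...].
Sum ≈ 22.66667.

22.66667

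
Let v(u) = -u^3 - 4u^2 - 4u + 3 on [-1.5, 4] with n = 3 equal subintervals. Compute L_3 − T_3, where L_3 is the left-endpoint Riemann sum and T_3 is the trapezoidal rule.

L_3 ≈ -55.10185.
T_3 ≈ -187.44560.
L_3 − T_3 = 132.34375.

132.34375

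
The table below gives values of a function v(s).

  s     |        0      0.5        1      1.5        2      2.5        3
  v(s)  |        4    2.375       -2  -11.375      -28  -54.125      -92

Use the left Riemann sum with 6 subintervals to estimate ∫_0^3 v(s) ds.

-44.5625

Δs = 0.5.
Sum = 0.5·[4 + 2.375 + (-2) + (-11.375) + (-28) + (-54.125)] = -44.5625.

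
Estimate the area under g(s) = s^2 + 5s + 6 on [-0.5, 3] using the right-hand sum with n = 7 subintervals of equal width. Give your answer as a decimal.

Δs = (3 − (-0.5))/7 = 0.5.
Right endpoints: 0, 0.5, 1, 1.5, 2, 2.5, 3.
g(0) = 6, g(0.5) = 8.75, g(1) = 12, g(1.5) = 15.75, g(2) = 20, g(2.5) = 24.75, g(3) = 30.
Sum = Δs · [g(0) + g(0.5) + g(1) + ...].
Sum = 58.625.

58.625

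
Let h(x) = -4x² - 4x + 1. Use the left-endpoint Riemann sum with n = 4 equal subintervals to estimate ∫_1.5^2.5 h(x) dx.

Δx = (2.5 − 1.5)/4 = 0.25.
Left endpoints: 1.5, 1.75, 2, 2.25.
h(1.5) = -14, h(1.75) = -18.25, h(2) = -23, h(2.25) = -28.25.
Sum = Δx · [h(1.5) + h(1.75) + h(2) + h(2.25)].
Sum = -20.875.

-20.875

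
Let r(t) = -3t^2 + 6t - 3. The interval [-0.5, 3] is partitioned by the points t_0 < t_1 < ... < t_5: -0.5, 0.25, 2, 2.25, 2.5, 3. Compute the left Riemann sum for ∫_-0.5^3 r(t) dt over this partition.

-13.3125

Subinterval widths: 0.75, 1.75, 0.25, 0.25, 0.5.
Left endpoints: -0.5, 0.25, 2, 2.25, 2.5.
r(-0.5) = -6.75, r(0.25) = -1.6875, r(2) = -3, r(2.25) = -4.6875, r(2.5) = -6.75.
Sum = Σ Δt_i · r(t_i).
Sum = -13.3125.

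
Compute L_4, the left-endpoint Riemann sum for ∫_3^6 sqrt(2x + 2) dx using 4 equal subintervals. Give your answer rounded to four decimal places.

9.5721

Δx = (6 − 3)/4 = 0.75.
Left endpoints: 3, 3.75, 4.5, 5.25.
f(3) ≈ 2.8284, f(3.75) ≈ 3.0822, f(4.5) ≈ 3.3166, f(5.25) ≈ 3.5355.
Sum = Δx · [f(3) + f(3.75) + f(4.5) + f(5.25)].
Sum ≈ 9.5721.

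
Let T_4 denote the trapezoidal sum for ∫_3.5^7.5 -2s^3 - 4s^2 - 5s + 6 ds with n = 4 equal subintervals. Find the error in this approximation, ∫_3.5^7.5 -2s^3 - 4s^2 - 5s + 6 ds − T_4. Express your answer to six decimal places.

Exact integral: ∫_3.5^7.5 f(s) ds ≈ -2098.33333333.
T_4 = -2123.
Error ≈ -2098.33333333 − (-2123) ≈ 24.666667.

24.666667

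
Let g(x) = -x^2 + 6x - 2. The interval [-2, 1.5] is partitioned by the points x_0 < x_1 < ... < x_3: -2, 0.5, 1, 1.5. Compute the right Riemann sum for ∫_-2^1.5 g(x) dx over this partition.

5.75

Subinterval widths: 2.5, 0.5, 0.5.
Right endpoints: 0.5, 1, 1.5.
g(0.5) = 0.75, g(1) = 3, g(1.5) = 4.75.
Sum = Σ Δx_i · g(x_i).
Sum = 5.75.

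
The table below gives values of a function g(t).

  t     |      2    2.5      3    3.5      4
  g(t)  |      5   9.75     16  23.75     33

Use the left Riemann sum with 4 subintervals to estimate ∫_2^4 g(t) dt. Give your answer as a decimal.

27.25

Δt = 0.5.
Sum = 0.5·[5 + 9.75 + 16 + 23.75] = 27.25.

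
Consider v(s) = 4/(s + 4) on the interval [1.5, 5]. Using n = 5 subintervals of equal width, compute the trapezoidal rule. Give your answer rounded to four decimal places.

1.9733

Δs = (5 − 1.5)/5 = 0.7.
v(1.5) = 8/11, v(2.2) = 20/31, v(2.9) = 40/69, v(3.6) = 10/19, v(4.3) = 40/83, v(5) = 4/9.
T_5 = (Δs/2)·[v(s_0) + 2v(s_1) + ... + 2v(s_{4}) + v(s_5)].
Sum ≈ 1.9733.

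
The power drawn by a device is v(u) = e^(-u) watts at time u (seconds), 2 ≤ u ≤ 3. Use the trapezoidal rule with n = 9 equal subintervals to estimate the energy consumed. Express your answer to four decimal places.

Δu = (3 − 2)/9 = 1/9.
v(2) ≈ 0.1353, v(19/9) ≈ 0.1211, v(20/9) ≈ 0.1084, v(7/3) ≈ 0.0970, v(22/9) ≈ 0.0868, v(23/9) ≈ 0.0776, v(8/3) ≈ 0.0695, v(25/9) ≈ 0.0622, v(26/9) ≈ 0.0556, v(3) ≈ 0.0498.
T_9 = (Δu/2)·[v(u_0) + 2v(u_1) + ... + 2v(u_{8}) + v(u_9)].
Sum ≈ 0.0856.

0.0856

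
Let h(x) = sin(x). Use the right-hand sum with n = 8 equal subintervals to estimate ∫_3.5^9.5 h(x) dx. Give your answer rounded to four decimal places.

Δx = (9.5 − 3.5)/8 = 0.75.
Right endpoints: 4.25, 5, 5.75, 6.5, 7.25, 8, 8.75, 9.5.
h(4.25) ≈ -0.8950, h(5) ≈ -0.9589, h(5.75) ≈ -0.5083, h(6.5) ≈ 0.2151, h(7.25) ≈ 0.8231, h(8) ≈ 0.9894, h(8.75) ≈ 0.6247, h(9.5) ≈ -0.0752.
Sum = Δx · [h(4.25) + h(5) + h(5.75) + ...].
Sum ≈ 0.1612.

0.1612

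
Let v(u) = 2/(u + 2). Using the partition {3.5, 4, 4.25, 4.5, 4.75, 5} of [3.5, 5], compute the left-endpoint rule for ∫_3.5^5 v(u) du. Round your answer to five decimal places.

0.49615

Subinterval widths: 0.5, 0.25, 0.25, 0.25, 0.25.
Left endpoints: 3.5, 4, 4.25, 4.5, 4.75.
v(3.5) = 4/11, v(4) = 1/3, v(4.25) = 0.32, v(4.5) = 4/13, v(4.75) = 8/27.
Sum = Σ Δu_i · v(u_i).
Sum ≈ 0.49615.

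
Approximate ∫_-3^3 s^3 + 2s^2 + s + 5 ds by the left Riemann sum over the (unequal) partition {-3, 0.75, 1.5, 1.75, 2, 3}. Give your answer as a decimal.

Subinterval widths: 3.75, 0.75, 0.25, 0.25, 1.
Left endpoints: -3, 0.75, 1.5, 1.75, 2.
f(-3) = -7, f(0.75) = 7.296875, f(1.5) = 14.375, f(1.75) = 18.234375, f(2) = 23.
Sum = Σ Δs_i · f(s_i).
Sum = 10.375.

10.375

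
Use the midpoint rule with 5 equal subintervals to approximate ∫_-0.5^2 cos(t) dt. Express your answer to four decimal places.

1.4033

Δt = (2 − (-0.5))/5 = 0.5.
Midpoints: -0.25, 0.25, 0.75, 1.25, 1.75.
f(-0.25) ≈ 0.9689, f(0.25) ≈ 0.9689, f(0.75) ≈ 0.7317, f(1.25) ≈ 0.3153, f(1.75) ≈ -0.1782.
Sum = Δt · [f(-0.25) + f(0.25) + f(0.75) + f(1.25) + f(1.75)].
Sum ≈ 1.4033.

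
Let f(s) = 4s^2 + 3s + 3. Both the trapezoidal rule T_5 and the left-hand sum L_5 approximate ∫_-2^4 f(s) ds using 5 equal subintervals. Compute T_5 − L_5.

T_5 = 137.76.
L_5 = 98.16.
T_5 − L_5 = 39.6.

39.6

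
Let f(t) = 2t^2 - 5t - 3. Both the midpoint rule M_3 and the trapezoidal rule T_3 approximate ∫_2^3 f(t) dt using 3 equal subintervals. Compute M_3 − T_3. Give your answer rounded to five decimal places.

-0.05556

M_3 ≈ -2.8518519.
T_3 ≈ -2.7962963.
M_3 − T_3 ≈ -0.05556.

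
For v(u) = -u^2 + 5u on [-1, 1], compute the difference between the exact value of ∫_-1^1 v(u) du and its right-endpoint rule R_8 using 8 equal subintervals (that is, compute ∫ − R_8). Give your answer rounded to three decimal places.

Exact integral: ∫_-1^1 v(u) du ≈ -0.66667.
R_8 = 0.5625.
Error ≈ -0.66667 − 0.5625 ≈ -1.229.

-1.229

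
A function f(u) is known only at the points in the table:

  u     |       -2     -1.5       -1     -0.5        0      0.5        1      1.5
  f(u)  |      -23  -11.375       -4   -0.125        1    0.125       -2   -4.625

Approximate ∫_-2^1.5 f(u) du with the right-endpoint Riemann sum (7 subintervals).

-10.5

Δu = 0.5.
Sum = 0.5·[(-11.375) + (-4) + (-0.125) + 1 + 0.125 + (-2) + (-4.625)] = -10.5.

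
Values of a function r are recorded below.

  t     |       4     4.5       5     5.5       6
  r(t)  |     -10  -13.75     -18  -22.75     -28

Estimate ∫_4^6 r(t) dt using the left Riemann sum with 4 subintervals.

Δt = 0.5.
Sum = 0.5·[(-10) + (-13.75) + (-18) + (-22.75)] = -32.25.

-32.25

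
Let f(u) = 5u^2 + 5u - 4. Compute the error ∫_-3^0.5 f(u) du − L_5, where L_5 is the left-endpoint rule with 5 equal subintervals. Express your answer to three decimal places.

-10.617

Exact integral: ∫_-3^0.5 f(u) du ≈ 9.33333.
L_5 = 19.95.
Error ≈ 9.33333 − 19.95 ≈ -10.617.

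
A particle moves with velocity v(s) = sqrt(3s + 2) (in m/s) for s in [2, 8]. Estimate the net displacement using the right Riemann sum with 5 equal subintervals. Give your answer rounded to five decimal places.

25.76685

Δs = (8 − 2)/5 = 1.2.
Right endpoints: 3.2, 4.4, 5.6, 6.8, 8.
v(3.2) ≈ 3.40588, v(4.4) ≈ 3.89872, v(5.6) ≈ 4.33590, v(6.8) ≈ 4.73286, v(8) ≈ 5.09902.
Sum = Δs · [v(3.2) + v(4.4) + v(5.6) + v(6.8) + v(8)].
Sum ≈ 25.76685.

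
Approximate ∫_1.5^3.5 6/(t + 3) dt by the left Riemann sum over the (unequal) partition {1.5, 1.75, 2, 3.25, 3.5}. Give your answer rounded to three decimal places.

Subinterval widths: 0.25, 0.25, 1.25, 0.25.
Left endpoints: 1.5, 1.75, 2, 3.25.
f(1.5) = 4/3, f(1.75) = 24/19, f(2) = 1.2, f(3.25) = 0.96.
Sum = Σ Δt_i · f(t_i).
Sum ≈ 2.389.

2.389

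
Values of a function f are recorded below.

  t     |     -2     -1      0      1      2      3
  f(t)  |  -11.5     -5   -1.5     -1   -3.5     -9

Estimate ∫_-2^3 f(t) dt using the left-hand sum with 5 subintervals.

-22.5

Δt = 1.
Sum = 1·[(-11.5) + (-5) + (-1.5) + (-1) + (-3.5)] = -22.5.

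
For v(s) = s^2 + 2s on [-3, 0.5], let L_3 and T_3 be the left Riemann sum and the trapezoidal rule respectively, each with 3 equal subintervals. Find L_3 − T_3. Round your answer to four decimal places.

1.0208

L_3 ≈ 2.106481.
T_3 ≈ 1.085648.
L_3 − T_3 ≈ 1.0208.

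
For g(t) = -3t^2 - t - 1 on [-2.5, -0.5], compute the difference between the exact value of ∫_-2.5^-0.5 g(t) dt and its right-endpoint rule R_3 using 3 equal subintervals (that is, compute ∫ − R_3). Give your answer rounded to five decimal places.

Exact integral: ∫_-2.5^-0.5 g(t) dt = -14.5.
R_3 ≈ -9.6111111.
Error ≈ -14.5 − (-9.6111111) ≈ -4.88889.

-4.88889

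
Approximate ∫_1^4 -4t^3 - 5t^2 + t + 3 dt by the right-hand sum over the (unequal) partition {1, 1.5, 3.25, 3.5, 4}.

-552.96875

Subinterval widths: 0.5, 1.75, 0.25, 0.5.
Right endpoints: 1.5, 3.25, 3.5, 4.
f(1.5) = -20.25, f(3.25) = -183.875, f(3.5) = -226.25, f(4) = -329.
Sum = Σ Δt_i · f(t_i).
Sum = -552.96875.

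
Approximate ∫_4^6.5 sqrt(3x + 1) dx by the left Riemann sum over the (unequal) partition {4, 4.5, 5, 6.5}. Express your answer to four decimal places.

9.7067

Subinterval widths: 0.5, 0.5, 1.5.
Left endpoints: 4, 4.5, 5.
f(4) ≈ 3.6056, f(4.5) ≈ 3.8079, f(5) ≈ 4.0000.
Sum = Σ Δx_i · f(x_i).
Sum ≈ 9.7067.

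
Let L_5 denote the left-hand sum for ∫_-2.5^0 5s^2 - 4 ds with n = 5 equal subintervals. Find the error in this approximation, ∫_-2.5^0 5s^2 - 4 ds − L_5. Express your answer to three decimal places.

Exact integral: ∫_-2.5^0 f(s) ds ≈ 16.04167.
L_5 = 24.375.
Error ≈ 16.04167 − 24.375 ≈ -8.333.

-8.333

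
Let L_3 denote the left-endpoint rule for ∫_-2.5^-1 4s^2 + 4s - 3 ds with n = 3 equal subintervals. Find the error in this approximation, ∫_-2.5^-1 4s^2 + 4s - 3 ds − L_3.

Exact integral: ∫_-2.5^-1 f(s) ds = 4.5.
L_3 = 8.5.
Error = 4.5 − 8.5 = -4.

-4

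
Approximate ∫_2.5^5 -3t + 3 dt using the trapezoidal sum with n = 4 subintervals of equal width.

-20.625

Δt = (5 − 2.5)/4 = 0.625.
f(2.5) = -4.5, f(3.125) = -6.375, f(3.75) = -8.25, f(4.375) = -10.125, f(5) = -12.
T_4 = (Δt/2)·[f(t_0) + 2f(t_1) + 2f(t_2) + 2f(t_3) + f(t_4)].
Sum = -20.625.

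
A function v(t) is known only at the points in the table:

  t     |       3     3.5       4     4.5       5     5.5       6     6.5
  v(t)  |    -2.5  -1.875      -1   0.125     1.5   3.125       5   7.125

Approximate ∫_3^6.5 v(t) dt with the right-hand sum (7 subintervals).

Δt = 0.5.
Sum = 0.5·[(-1.875) + (-1) + 0.125 + 1.5 + 3.125 + 5 + 7.125] = 7.

7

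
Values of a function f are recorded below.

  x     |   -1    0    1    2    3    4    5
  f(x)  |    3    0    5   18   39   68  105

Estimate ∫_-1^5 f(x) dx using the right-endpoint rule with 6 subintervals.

235

Δx = 1.
Sum = 1·[0 + 5 + 18 + 39 + 68 + 105] = 235.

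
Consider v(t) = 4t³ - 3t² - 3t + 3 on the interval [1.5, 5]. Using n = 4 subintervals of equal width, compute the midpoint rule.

466.6484375

Δt = (5 − 1.5)/4 = 0.875.
Midpoints: 1.9375, 2.8125, 3.6875, 4.5625.
v(1.9375) = 15379/1024, v(2.8125) = 61257/1024, v(3.6875) = 155351/1024, v(4.5625) = 314125/1024.
Sum = Δt · [v(1.9375) + v(2.8125) + v(3.6875) + v(4.5625)].
Sum = 466.6484375.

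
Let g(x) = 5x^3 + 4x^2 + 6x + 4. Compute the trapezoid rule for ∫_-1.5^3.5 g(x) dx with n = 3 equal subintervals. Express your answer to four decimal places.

336.8981

Δx = (3.5 − (-1.5))/3 = 5/3.
g(-1.5) = -12.875, g(1/6) = 1109/216, g(11/6) = 12799/216, g(3.5) = 288.375.
T_3 = (Δx/2)·[g(x_0) + 2g(x_1) + 2g(x_2) + g(x_3)].
Sum ≈ 336.8981.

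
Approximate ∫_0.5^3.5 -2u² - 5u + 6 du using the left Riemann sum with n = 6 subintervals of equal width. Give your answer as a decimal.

Δu = (3.5 − 0.5)/6 = 0.5.
Left endpoints: 0.5, 1, 1.5, 2, 2.5, 3.
f(0.5) = 3, f(1) = -1, f(1.5) = -6, f(2) = -12, f(2.5) = -19, f(3) = -27.
Sum = Δu · [f(0.5) + f(1) + f(1.5) + ...].
Sum = -31.

-31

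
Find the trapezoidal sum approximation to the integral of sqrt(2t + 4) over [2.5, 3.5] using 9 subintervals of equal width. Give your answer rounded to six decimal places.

3.160925

Δt = (3.5 − 2.5)/9 = 1/9.
f(2.5) ≈ 3.000000, f(47/18) ≈ 3.036811, f(49/18) ≈ 3.073181, f(17/6) ≈ 3.109126, f(53/18) ≈ 3.144660, f(55/18) ≈ 3.179797, f(19/6) ≈ 3.214550, f(59/18) ≈ 3.248931, f(61/18) ≈ 3.282953, f(3.5) ≈ 3.316625.
T_9 = (Δt/2)·[f(t_0) + 2f(t_1) + ... + 2f(t_{8}) + f(t_9)].
Sum ≈ 3.160925.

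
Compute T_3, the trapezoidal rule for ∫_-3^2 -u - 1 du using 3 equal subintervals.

-2.5

Δu = (2 − (-3))/3 = 5/3.
f(-3) = 2, f(-4/3) = 1/3, f(1/3) = -4/3, f(2) = -3.
T_3 = (Δu/2)·[f(u_0) + 2f(u_1) + 2f(u_2) + f(u_3)].
Sum = -2.5.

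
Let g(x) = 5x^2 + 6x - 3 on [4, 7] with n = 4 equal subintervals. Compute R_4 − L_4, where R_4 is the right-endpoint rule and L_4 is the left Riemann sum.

137.25

R_4 = 625.03125.
L_4 = 487.78125.
R_4 − L_4 = 137.25.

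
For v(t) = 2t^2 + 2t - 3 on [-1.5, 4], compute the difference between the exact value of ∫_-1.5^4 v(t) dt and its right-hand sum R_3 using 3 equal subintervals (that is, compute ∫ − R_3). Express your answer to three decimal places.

-41.454

Exact integral: ∫_-1.5^4 v(t) dt ≈ 42.16667.
R_3 ≈ 83.62037.
Error ≈ 42.16667 − 83.62037 ≈ -41.454.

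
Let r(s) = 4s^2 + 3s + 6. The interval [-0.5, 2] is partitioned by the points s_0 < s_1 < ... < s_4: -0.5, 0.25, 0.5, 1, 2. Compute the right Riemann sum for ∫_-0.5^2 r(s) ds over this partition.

Subinterval widths: 0.75, 0.25, 0.5, 1.
Right endpoints: 0.25, 0.5, 1, 2.
r(0.25) = 7, r(0.5) = 8.5, r(1) = 13, r(2) = 28.
Sum = Σ Δs_i · r(s_i).
Sum = 41.875.

41.875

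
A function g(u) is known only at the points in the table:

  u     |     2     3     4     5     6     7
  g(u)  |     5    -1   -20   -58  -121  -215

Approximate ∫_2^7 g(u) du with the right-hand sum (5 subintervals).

Δu = 1.
Sum = 1·[(-1) + (-20) + (-58) + (-121) + (-215)] = -415.

-415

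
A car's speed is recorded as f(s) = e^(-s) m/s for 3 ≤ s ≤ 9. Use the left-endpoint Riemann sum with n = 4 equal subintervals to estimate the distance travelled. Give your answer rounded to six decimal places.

0.095892

Δs = (9 − 3)/4 = 1.5.
Left endpoints: 3, 4.5, 6, 7.5.
f(3) ≈ 0.049787, f(4.5) ≈ 0.011109, f(6) ≈ 0.002479, f(7.5) ≈ 0.000553.
Sum = Δs · [f(3) + f(4.5) + f(6) + f(7.5)].
Sum ≈ 0.095892.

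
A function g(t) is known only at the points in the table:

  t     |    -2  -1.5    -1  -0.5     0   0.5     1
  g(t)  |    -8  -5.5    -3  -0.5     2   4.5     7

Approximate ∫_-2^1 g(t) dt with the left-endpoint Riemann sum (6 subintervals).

-5.25

Δt = 0.5.
Sum = 0.5·[(-8) + (-5.5) + (-3) + (-0.5) + 2 + 4.5] = -5.25.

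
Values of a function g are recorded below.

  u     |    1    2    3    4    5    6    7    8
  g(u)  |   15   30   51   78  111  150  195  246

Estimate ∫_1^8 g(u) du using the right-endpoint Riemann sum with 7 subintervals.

Δu = 1.
Sum = 1·[30 + 51 + 78 + 111 + 150 + 195 + 246] = 861.

861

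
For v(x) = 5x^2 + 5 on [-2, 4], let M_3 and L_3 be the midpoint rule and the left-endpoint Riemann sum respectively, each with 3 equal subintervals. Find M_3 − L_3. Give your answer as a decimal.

M_3 = 140.
L_3 = 110.
M_3 − L_3 = 30.

30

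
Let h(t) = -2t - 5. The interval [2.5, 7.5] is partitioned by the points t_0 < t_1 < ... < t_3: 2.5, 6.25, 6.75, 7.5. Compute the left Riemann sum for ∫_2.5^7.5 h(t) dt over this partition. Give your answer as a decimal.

-60.125

Subinterval widths: 3.75, 0.5, 0.75.
Left endpoints: 2.5, 6.25, 6.75.
h(2.5) = -10, h(6.25) = -17.5, h(6.75) = -18.5.
Sum = Σ Δt_i · h(t_i).
Sum = -60.125.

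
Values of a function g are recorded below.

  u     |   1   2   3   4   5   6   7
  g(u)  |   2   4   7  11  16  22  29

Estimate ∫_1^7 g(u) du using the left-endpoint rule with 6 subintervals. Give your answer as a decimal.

Δu = 1.
Sum = 1·[2 + 4 + 7 + 11 + 16 + 22] = 62.

62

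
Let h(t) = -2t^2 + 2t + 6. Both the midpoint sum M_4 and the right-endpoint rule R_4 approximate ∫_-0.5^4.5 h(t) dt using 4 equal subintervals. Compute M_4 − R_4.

M_4 = -9.53125.
R_4 = -32.1875.
M_4 − R_4 = 22.65625.

22.65625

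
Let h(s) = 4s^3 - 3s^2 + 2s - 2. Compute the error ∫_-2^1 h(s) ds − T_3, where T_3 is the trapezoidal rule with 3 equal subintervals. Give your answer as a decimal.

4.5

Exact integral: ∫_-2^1 h(s) ds = -33.
T_3 = -37.5.
Error = -33 − (-37.5) = 4.5.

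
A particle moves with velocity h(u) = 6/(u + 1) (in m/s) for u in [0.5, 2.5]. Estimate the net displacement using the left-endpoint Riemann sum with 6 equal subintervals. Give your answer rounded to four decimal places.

5.4848

Δu = (2.5 − 0.5)/6 = 1/3.
Left endpoints: 0.5, 5/6, 7/6, 1.5, 11/6, 13/6.
h(0.5) = 4, h(5/6) = 36/11, h(7/6) = 36/13, h(1.5) = 2.4, h(11/6) = 36/17, h(13/6) = 36/19.
Sum = Δu · [h(0.5) + h(5/6) + h(7/6) + ...].
Sum ≈ 5.4848.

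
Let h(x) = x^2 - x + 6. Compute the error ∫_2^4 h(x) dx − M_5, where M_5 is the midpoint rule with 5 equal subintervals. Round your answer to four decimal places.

0.0267

Exact integral: ∫_2^4 h(x) dx ≈ 24.666667.
M_5 = 24.64.
Error ≈ 24.666667 − 24.64 ≈ 0.0267.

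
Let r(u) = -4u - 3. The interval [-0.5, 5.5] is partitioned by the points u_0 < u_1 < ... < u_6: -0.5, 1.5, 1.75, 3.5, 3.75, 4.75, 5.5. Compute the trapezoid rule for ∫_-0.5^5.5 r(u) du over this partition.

-78

Subinterval widths: 2, 0.25, 1.75, 0.25, 1, 0.75.
r(-0.5) = -1, r(1.5) = -9, r(1.75) = -10, r(3.5) = -17, r(3.75) = -18, r(4.75) = -22, r(5.5) = -25.
On each subinterval the trapezoid contributes (Δu_i/2)·[r(u_{i-1}) + r(u_i)].
Sum = -78.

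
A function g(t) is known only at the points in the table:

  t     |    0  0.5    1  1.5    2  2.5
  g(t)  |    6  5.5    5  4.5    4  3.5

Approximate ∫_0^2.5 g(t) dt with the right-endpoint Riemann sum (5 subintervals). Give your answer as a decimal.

Δt = 0.5.
Sum = 0.5·[5.5 + 5 + 4.5 + 4 + 3.5] = 11.25.

11.25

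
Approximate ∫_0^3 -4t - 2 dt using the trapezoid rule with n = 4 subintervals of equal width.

Δt = (3 − 0)/4 = 0.75.
f(0) = -2, f(0.75) = -5, f(1.5) = -8, f(2.25) = -11, f(3) = -14.
T_4 = (Δt/2)·[f(t_0) + 2f(t_1) + 2f(t_2) + 2f(t_3) + f(t_4)].
Sum = -24.

-24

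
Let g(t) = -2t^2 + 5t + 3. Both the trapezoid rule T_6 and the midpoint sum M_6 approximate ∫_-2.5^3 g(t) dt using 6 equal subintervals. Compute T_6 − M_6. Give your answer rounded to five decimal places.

-2.31076

T_6 ≈ -6.5821759.
M_6 ≈ -4.2714120.
T_6 − M_6 ≈ -2.31076.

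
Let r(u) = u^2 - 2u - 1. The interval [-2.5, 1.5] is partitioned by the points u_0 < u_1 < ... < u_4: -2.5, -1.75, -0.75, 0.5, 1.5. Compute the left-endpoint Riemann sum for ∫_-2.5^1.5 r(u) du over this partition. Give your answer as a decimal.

12.828125

Subinterval widths: 0.75, 1, 1.25, 1.
Left endpoints: -2.5, -1.75, -0.75, 0.5.
r(-2.5) = 10.25, r(-1.75) = 5.5625, r(-0.75) = 1.0625, r(0.5) = -1.75.
Sum = Σ Δu_i · r(u_i).
Sum = 12.828125.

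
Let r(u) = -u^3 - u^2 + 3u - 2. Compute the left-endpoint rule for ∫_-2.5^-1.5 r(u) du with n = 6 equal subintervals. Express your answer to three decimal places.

-3.123

Δu = (-1.5 − (-2.5))/6 = 1/6.
Left endpoints: -2.5, -7/3, -13/6, -2, -11/6, -5/3.
r(-2.5) = -0.125, r(-7/3) = -47/27, r(-13/6) = -653/216, r(-2) = -4, r(-11/6) = -1015/216, r(-5/3) = -139/27.
Sum = Δu · [r(-2.5) + r(-7/3) + r(-13/6) + ...].
Sum ≈ -3.123.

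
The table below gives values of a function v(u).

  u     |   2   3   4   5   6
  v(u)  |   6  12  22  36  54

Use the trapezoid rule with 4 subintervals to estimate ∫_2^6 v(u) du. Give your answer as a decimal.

100

Δu = 1.
T_4 = (1/2)·[6 + 2·12 + 2·22 + 2·36 + 54] = 100.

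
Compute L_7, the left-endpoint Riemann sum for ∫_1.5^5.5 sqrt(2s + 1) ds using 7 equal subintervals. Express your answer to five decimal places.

Δs = (5.5 − 1.5)/7 = 4/7.
Left endpoints: 1.5, 29/14, 37/14, 45/14, 53/14, 61/14, 69/14.
f(1.5) ≈ 2.00000, f(29/14) ≈ 2.26779, f(37/14) ≈ 2.50713, f(45/14) ≈ 2.72554, f(53/14) ≈ 2.92770, f(61/14) ≈ 3.11677, f(69/14) ≈ 3.29502.
Sum = Δs · [f(1.5) + f(29/14) + f(37/14) + ...].
Sum ≈ 10.76569.

10.76569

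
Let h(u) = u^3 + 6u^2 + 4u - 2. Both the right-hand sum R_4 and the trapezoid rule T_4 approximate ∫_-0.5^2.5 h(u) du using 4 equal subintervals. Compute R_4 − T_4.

23.90625

R_4 = 73.6875.
T_4 = 49.78125.
R_4 − T_4 = 23.90625.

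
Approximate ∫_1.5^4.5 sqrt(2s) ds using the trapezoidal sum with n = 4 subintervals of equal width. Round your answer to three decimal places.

Δs = (4.5 − 1.5)/4 = 0.75.
f(1.5) ≈ 1.732, f(2.25) ≈ 2.121, f(3) ≈ 2.449, f(3.75) ≈ 2.739, f(4.5) ≈ 3.000.
T_4 = (Δs/2)·[f(s_0) + 2f(s_1) + 2f(s_2) + 2f(s_3) + f(s_4)].
Sum ≈ 7.257.

7.257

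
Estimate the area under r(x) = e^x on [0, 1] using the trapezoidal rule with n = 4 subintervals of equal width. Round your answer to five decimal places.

1.72722

Δx = (1 − 0)/4 = 0.25.
r(0) ≈ 1.00000, r(0.25) ≈ 1.28403, r(0.5) ≈ 1.64872, r(0.75) ≈ 2.11700, r(1) ≈ 2.71828.
T_4 = (Δx/2)·[r(x_0) + 2r(x_1) + 2r(x_2) + 2r(x_3) + r(x_4)].
Sum ≈ 1.72722.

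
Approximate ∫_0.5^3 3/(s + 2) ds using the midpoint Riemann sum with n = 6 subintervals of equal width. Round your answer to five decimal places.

2.07685

Δs = (3 − 0.5)/6 = 5/12.
Midpoints: 17/24, 1.125, 37/24, 47/24, 2.375, 67/24.
f(17/24) = 72/65, f(1.125) = 0.96, f(37/24) = 72/85, f(47/24) = 72/95, f(2.375) = 24/35, f(67/24) = 72/115.
Sum = Δs · [f(17/24) + f(1.125) + f(37/24) + ...].
Sum ≈ 2.07685.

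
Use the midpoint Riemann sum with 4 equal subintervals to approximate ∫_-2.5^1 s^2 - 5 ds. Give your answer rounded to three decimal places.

Δs = (1 − (-2.5))/4 = 0.875.
Midpoints: -2.0625, -1.1875, -0.3125, 0.5625.
f(-2.0625) = -0.74609375, f(-1.1875) = -3.58984375, f(-0.3125) = -4.90234375, f(0.5625) = -4.68359375.
Sum = Δs · [f(-2.0625) + f(-1.1875) + f(-0.3125) + f(0.5625)].
Sum ≈ -12.182.

-12.182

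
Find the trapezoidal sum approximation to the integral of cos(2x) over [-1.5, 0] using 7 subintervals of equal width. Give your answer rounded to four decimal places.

Δx = (0 − (-1.5))/7 = 3/14.
f(-1.5) ≈ -0.9900, f(-9/7) ≈ -0.8418, f(-15/14) ≈ -0.5414, f(-6/7) ≈ -0.1430, f(-9/14) ≈ 0.2812, f(-3/7) ≈ 0.6546, f(-3/14) ≈ 0.9096, f(0) ≈ 1.0000.
T_7 = (Δx/2)·[f(x_0) + 2f(x_1) + ... + 2f(x_{6}) + f(x_7)].
Sum ≈ 0.0695.

0.0695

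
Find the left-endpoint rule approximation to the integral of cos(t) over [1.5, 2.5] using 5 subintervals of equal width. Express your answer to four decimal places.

-0.3105

Δt = (2.5 − 1.5)/5 = 0.2.
Left endpoints: 1.5, 1.7, 1.9, 2.1, 2.3.
f(1.5) ≈ 0.0707, f(1.7) ≈ -0.1288, f(1.9) ≈ -0.3233, f(2.1) ≈ -0.5048, f(2.3) ≈ -0.6663.
Sum = Δt · [f(1.5) + f(1.7) + f(1.9) + f(2.1) + f(2.3)].
Sum ≈ -0.3105.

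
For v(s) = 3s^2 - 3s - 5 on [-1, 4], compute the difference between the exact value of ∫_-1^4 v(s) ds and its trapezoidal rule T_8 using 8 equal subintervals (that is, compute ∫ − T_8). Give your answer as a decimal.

Exact integral: ∫_-1^4 v(s) ds = 17.5.
T_8 = 18.4765625.
Error = 17.5 − 18.4765625 = -0.9765625.

-0.9765625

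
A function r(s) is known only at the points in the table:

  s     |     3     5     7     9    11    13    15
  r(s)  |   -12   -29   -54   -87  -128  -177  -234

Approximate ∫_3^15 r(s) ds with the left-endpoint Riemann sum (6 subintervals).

-974

Δs = 2.
Sum = 2·[(-12) + (-29) + (-54) + (-87) + (-128) + (-177)] = -974.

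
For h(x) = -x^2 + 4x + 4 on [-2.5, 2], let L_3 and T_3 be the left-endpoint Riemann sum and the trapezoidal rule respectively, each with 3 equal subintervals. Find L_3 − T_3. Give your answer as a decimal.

-15.1875

L_3 = -11.25.
T_3 = 3.9375.
L_3 − T_3 = -15.1875.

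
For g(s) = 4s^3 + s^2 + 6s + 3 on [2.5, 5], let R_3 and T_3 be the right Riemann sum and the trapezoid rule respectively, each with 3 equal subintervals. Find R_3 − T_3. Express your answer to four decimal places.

196.3542

R_3 ≈ 895.810185.
T_3 ≈ 699.456019.
R_3 − T_3 ≈ 196.3542.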